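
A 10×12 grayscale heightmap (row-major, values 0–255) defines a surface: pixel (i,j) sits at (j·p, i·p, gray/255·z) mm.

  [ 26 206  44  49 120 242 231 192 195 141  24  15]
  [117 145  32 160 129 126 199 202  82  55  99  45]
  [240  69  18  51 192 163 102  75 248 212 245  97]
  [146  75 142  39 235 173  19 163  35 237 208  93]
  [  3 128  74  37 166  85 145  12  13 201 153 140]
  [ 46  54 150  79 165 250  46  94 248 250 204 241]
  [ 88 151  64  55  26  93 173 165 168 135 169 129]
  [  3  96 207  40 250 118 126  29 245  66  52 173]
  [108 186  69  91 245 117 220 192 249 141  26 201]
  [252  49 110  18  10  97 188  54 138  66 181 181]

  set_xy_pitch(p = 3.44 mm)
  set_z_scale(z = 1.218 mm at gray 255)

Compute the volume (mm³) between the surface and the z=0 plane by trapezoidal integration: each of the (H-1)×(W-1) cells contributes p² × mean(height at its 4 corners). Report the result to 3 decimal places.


716.653

height_mm = gray/255 × 1.218; cell vol = 3.44² × mean(4 corners)
unit = 3.44² × 1.218 / (4×255) = 0.0141307 mm³ per gray-sum
row 0: Σ corner-gray over 11 cells = 5549  → 78.4113
row 1: Σ corner-gray over 11 cells = 5707  → 80.6440
row 2: Σ corner-gray over 11 cells = 5978  → 84.4734
row 3: Σ corner-gray over 11 cells = 5062  → 71.5297
row 4: Σ corner-gray over 11 cells = 5538  → 78.2559
row 5: Σ corner-gray over 11 cells = 5982  → 84.5299
row 6: Σ corner-gray over 11 cells = 5249  → 74.1721
row 7: Σ corner-gray over 11 cells = 6015  → 84.9962
row 8: Σ corner-gray over 11 cells = 5636  → 79.6407
Σ rows: total corner-gray = 50716  → 716.6531 mm³


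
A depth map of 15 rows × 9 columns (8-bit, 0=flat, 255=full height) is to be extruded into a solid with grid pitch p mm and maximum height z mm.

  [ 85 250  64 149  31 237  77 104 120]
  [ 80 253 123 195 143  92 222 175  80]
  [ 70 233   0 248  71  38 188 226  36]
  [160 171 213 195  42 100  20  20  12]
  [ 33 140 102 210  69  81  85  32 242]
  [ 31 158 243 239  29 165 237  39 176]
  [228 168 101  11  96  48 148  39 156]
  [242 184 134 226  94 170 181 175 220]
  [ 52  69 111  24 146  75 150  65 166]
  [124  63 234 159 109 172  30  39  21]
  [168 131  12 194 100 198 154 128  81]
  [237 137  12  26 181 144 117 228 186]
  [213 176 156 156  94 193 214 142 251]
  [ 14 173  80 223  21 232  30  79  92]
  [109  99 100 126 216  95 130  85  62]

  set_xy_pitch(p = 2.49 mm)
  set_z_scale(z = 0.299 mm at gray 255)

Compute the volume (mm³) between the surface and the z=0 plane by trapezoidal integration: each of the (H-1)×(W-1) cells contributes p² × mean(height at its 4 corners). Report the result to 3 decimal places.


height_mm = gray/255 × 0.299; cell vol = 2.49² × mean(4 corners)
unit = 2.49² × 0.299 / (4×255) = 0.00181748 mm³ per gray-sum
row 0: Σ corner-gray over 8 cells = 4595  → 8.3513
row 1: Σ corner-gray over 8 cells = 4680  → 8.5058
row 2: Σ corner-gray over 8 cells = 3808  → 6.9210
row 3: Σ corner-gray over 8 cells = 3407  → 6.1922
row 4: Σ corner-gray over 8 cells = 4140  → 7.5244
row 5: Σ corner-gray over 8 cells = 4033  → 7.3299
row 6: Σ corner-gray over 8 cells = 4396  → 7.9896
row 7: Σ corner-gray over 8 cells = 4288  → 7.7934
row 8: Σ corner-gray over 8 cells = 3255  → 5.9159
row 9: Σ corner-gray over 8 cells = 3840  → 6.9791
row 10: Σ corner-gray over 8 cells = 4196  → 7.6261
row 11: Σ corner-gray over 8 cells = 4839  → 8.7948
row 12: Σ corner-gray over 8 cells = 4508  → 8.1932
row 13: Σ corner-gray over 8 cells = 3655  → 6.6429
Σ rows: total corner-gray = 57640  → 104.7596 mm³

104.760


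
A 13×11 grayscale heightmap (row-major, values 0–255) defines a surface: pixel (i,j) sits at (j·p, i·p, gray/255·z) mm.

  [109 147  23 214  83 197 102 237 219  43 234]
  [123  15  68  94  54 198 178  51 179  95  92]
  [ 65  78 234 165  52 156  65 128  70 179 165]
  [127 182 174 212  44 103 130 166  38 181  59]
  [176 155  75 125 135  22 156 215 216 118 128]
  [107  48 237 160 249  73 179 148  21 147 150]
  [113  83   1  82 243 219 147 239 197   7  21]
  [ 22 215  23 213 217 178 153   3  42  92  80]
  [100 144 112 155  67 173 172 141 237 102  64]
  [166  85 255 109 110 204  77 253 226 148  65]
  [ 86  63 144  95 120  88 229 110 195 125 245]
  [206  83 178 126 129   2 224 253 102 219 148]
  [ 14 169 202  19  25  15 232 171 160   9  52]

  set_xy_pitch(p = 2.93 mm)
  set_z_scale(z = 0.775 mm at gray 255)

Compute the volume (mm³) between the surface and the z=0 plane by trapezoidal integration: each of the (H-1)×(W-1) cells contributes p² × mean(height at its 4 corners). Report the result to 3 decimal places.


height_mm = gray/255 × 0.775; cell vol = 2.93² × mean(4 corners)
unit = 2.93² × 0.775 / (4×255) = 0.00652284 mm³ per gray-sum
row 0: Σ corner-gray over 10 cells = 4952  → 32.3011
row 1: Σ corner-gray over 10 cells = 4563  → 29.7637
row 2: Σ corner-gray over 10 cells = 5130  → 33.4622
row 3: Σ corner-gray over 10 cells = 5384  → 35.1190
row 4: Σ corner-gray over 10 cells = 5519  → 35.9996
row 5: Σ corner-gray over 10 cells = 5351  → 34.9037
row 6: Σ corner-gray over 10 cells = 4944  → 32.2489
row 7: Σ corner-gray over 10 cells = 5144  → 33.5535
row 8: Σ corner-gray over 10 cells = 5935  → 38.7131
row 9: Σ corner-gray over 10 cells = 5834  → 38.0543
row 10: Σ corner-gray over 10 cells = 5655  → 36.8867
row 11: Σ corner-gray over 10 cells = 5056  → 32.9795
Σ rows: total corner-gray = 63467  → 413.9851 mm³

413.985


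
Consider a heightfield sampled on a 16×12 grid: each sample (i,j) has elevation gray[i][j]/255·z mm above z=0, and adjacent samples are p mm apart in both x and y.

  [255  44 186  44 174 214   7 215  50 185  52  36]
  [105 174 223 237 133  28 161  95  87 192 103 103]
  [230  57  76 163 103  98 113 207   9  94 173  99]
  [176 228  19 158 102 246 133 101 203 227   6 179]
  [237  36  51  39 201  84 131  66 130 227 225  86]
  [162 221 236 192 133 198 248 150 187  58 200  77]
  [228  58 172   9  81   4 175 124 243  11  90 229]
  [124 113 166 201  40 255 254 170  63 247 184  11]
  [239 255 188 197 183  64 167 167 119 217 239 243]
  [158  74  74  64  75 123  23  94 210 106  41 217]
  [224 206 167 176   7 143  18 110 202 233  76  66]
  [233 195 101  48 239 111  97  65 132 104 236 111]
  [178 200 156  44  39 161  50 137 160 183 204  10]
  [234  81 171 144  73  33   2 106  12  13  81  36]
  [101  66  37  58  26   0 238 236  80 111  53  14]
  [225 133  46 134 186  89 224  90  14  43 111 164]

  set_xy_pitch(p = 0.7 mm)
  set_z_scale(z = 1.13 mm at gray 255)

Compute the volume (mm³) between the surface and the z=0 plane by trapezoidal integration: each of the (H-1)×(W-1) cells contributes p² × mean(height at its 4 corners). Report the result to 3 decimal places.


height_mm = gray/255 × 1.13; cell vol = 0.7² × mean(4 corners)
unit = 0.7² × 1.13 / (4×255) = 0.000542843 mm³ per gray-sum
row 0: Σ corner-gray over 11 cells = 5707  → 3.0980
row 1: Σ corner-gray over 11 cells = 5589  → 3.0340
row 2: Σ corner-gray over 11 cells = 5716  → 3.1029
row 3: Σ corner-gray over 11 cells = 5904  → 3.2049
row 4: Σ corner-gray over 11 cells = 6588  → 3.5763
row 5: Σ corner-gray over 11 cells = 6276  → 3.4069
row 6: Σ corner-gray over 11 cells = 5912  → 3.2093
row 7: Σ corner-gray over 11 cells = 7595  → 4.1229
row 8: Σ corner-gray over 11 cells = 6217  → 3.3749
row 9: Σ corner-gray over 11 cells = 5109  → 2.7734
row 10: Σ corner-gray over 11 cells = 5966  → 3.2386
row 11: Σ corner-gray over 11 cells = 5856  → 3.1789
row 12: Σ corner-gray over 11 cells = 4558  → 2.4743
row 13: Σ corner-gray over 11 cells = 3627  → 1.9689
row 14: Σ corner-gray over 11 cells = 4454  → 2.4178
Σ rows: total corner-gray = 85074  → 46.1818 mm³

46.182


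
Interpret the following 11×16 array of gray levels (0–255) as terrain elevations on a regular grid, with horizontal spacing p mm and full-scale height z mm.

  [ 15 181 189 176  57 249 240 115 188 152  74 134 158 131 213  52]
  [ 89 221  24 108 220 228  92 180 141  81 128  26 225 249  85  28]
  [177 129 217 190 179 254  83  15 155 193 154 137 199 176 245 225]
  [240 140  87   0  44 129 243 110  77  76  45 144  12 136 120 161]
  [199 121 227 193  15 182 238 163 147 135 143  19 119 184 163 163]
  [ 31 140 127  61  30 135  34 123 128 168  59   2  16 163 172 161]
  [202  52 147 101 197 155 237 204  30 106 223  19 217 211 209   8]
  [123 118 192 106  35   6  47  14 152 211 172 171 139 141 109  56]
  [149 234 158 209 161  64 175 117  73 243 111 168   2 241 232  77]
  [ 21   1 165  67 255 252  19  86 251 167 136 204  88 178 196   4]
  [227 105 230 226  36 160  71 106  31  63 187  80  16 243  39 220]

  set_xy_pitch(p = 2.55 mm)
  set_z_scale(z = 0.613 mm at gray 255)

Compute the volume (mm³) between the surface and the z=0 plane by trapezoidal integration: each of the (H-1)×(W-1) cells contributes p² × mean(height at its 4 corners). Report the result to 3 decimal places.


height_mm = gray/255 × 0.613; cell vol = 2.55² × mean(4 corners)
unit = 2.55² × 0.613 / (4×255) = 0.00390787 mm³ per gray-sum
row 0: Σ corner-gray over 15 cells = 8714  → 34.0532
row 1: Σ corner-gray over 15 cells = 9187  → 35.9016
row 2: Σ corner-gray over 15 cells = 8181  → 31.9703
row 3: Σ corner-gray over 15 cells = 7587  → 29.6490
row 4: Σ corner-gray over 15 cells = 7368  → 28.7932
row 5: Σ corner-gray over 15 cells = 7334  → 28.6604
row 6: Σ corner-gray over 15 cells = 7831  → 30.6026
row 7: Σ corner-gray over 15 cells = 8007  → 31.2904
row 8: Σ corner-gray over 15 cells = 8757  → 34.2213
row 9: Σ corner-gray over 15 cells = 7788  → 30.4345
Σ rows: total corner-gray = 80754  → 315.5765 mm³

315.577


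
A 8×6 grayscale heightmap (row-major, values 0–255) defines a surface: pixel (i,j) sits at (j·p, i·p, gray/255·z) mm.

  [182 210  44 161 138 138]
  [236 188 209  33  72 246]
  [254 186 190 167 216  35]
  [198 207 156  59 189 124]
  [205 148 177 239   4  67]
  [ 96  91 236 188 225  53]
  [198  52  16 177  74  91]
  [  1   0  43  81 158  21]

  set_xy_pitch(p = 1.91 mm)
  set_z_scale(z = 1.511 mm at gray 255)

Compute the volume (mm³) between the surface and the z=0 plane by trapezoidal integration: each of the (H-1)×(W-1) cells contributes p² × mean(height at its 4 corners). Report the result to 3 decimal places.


height_mm = gray/255 × 1.511; cell vol = 1.91² × mean(4 corners)
unit = 1.91² × 1.511 / (4×255) = 0.0054042 mm³ per gray-sum
row 0: Σ corner-gray over 5 cells = 2912  → 15.7370
row 1: Σ corner-gray over 5 cells = 3293  → 17.7960
row 2: Σ corner-gray over 5 cells = 3351  → 18.1095
row 3: Σ corner-gray over 5 cells = 2952  → 15.9532
row 4: Σ corner-gray over 5 cells = 3037  → 16.4125
row 5: Σ corner-gray over 5 cells = 2556  → 13.8131
row 6: Σ corner-gray over 5 cells = 1513  → 8.1765
Σ rows: total corner-gray = 19614  → 105.9979 mm³

105.998


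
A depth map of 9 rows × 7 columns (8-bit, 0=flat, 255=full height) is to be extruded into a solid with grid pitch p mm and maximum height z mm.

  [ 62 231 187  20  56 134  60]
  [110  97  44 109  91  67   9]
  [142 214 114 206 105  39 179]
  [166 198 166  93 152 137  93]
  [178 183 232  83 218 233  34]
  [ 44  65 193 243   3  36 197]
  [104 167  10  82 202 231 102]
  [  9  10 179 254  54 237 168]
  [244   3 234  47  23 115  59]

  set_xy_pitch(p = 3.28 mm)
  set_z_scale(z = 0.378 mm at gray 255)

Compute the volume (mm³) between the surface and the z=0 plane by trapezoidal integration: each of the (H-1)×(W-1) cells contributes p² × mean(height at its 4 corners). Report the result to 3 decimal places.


98.011

height_mm = gray/255 × 0.378; cell vol = 3.28² × mean(4 corners)
unit = 3.28² × 0.378 / (4×255) = 0.00398694 mm³ per gray-sum
row 0: Σ corner-gray over 6 cells = 2313  → 9.2218
row 1: Σ corner-gray over 6 cells = 2612  → 10.4139
row 2: Σ corner-gray over 6 cells = 3428  → 13.6672
row 3: Σ corner-gray over 6 cells = 3861  → 15.3936
row 4: Σ corner-gray over 6 cells = 3431  → 13.6792
row 5: Σ corner-gray over 6 cells = 2911  → 11.6060
row 6: Σ corner-gray over 6 cells = 3235  → 12.8977
row 7: Σ corner-gray over 6 cells = 2792  → 11.1315
Σ rows: total corner-gray = 24583  → 98.0109 mm³


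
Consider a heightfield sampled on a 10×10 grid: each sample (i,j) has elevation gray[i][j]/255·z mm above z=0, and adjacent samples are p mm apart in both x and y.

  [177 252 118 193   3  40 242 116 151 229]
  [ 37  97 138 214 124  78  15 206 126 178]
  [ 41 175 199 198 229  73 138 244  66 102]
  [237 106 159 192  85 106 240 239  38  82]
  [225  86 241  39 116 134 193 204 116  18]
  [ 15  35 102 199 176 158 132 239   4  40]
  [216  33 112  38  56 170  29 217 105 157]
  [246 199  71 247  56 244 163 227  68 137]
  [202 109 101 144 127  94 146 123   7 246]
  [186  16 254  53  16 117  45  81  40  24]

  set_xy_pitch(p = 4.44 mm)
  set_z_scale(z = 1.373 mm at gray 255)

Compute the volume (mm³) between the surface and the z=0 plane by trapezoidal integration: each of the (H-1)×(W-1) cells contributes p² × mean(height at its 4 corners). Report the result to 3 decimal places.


1131.179

height_mm = gray/255 × 1.373; cell vol = 4.44² × mean(4 corners)
unit = 4.44² × 1.373 / (4×255) = 0.0265361 mm³ per gray-sum
row 0: Σ corner-gray over 9 cells = 4847  → 128.6202
row 1: Σ corner-gray over 9 cells = 4998  → 132.6272
row 2: Σ corner-gray over 9 cells = 5436  → 144.2500
row 3: Σ corner-gray over 9 cells = 5150  → 136.6607
row 4: Σ corner-gray over 9 cells = 4646  → 123.2865
row 5: Σ corner-gray over 9 cells = 4038  → 107.1526
row 6: Σ corner-gray over 9 cells = 4826  → 128.0630
row 7: Σ corner-gray over 9 cells = 5083  → 134.8828
row 8: Σ corner-gray over 9 cells = 3604  → 95.6359
Σ rows: total corner-gray = 42628  → 1131.1788 mm³


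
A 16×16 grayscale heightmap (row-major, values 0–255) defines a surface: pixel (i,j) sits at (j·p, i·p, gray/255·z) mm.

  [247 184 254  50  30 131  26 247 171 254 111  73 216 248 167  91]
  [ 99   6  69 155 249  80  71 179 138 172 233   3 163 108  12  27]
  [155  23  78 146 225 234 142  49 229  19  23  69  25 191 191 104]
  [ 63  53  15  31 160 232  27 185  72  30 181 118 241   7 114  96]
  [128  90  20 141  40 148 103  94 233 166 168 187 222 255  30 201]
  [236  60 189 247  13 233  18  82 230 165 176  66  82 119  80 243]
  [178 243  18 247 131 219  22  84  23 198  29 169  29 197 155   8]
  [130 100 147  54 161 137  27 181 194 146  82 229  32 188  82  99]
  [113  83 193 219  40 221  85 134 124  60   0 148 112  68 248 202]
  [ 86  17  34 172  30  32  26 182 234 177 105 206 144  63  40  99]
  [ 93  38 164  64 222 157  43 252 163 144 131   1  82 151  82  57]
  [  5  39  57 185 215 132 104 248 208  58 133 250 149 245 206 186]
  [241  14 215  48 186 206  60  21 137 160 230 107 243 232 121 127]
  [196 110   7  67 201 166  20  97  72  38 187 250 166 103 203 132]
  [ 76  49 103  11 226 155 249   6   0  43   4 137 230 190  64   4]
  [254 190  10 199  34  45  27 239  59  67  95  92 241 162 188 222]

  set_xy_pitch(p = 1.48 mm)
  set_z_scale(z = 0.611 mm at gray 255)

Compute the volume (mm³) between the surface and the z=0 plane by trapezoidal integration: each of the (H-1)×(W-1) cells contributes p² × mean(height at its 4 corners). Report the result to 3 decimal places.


height_mm = gray/255 × 0.611; cell vol = 1.48² × mean(4 corners)
unit = 1.48² × 0.611 / (4×255) = 0.00131209 mm³ per gray-sum
row 0: Σ corner-gray over 15 cells = 8064  → 10.5807
row 1: Σ corner-gray over 15 cells = 6949  → 9.1177
row 2: Σ corner-gray over 15 cells = 6638  → 8.7097
row 3: Σ corner-gray over 15 cells = 7214  → 9.4654
row 4: Σ corner-gray over 15 cells = 8122  → 10.6568
row 5: Σ corner-gray over 15 cells = 7713  → 10.1202
row 6: Σ corner-gray over 15 cells = 7463  → 9.7921
row 7: Σ corner-gray over 15 cells = 7534  → 9.8853
row 8: Σ corner-gray over 15 cells = 6894  → 9.0456
row 9: Σ corner-gray over 15 cells = 6647  → 8.7215
row 10: Σ corner-gray over 15 cells = 8187  → 10.7421
row 11: Σ corner-gray over 15 cells = 8977  → 11.7787
row 12: Σ corner-gray over 15 cells = 8030  → 10.5361
row 13: Σ corner-gray over 15 cells = 6716  → 8.8120
row 14: Σ corner-gray over 15 cells = 6786  → 8.9039
Σ rows: total corner-gray = 111934  → 146.8678 mm³

146.868


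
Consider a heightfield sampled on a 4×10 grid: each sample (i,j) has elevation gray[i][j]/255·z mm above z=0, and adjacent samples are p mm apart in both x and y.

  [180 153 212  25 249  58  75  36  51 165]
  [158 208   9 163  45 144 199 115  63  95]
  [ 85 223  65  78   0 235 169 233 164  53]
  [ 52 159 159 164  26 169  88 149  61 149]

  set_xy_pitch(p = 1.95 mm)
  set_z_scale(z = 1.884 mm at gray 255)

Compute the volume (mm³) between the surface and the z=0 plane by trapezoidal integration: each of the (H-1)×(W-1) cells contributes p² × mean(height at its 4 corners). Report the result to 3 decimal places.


height_mm = gray/255 × 1.884; cell vol = 1.95² × mean(4 corners)
unit = 1.95² × 1.884 / (4×255) = 0.00702344 mm³ per gray-sum
row 0: Σ corner-gray over 9 cells = 4208  → 29.5546
row 1: Σ corner-gray over 9 cells = 4617  → 32.4272
row 2: Σ corner-gray over 9 cells = 4623  → 32.4694
Σ rows: total corner-gray = 13448  → 94.4512 mm³

94.451


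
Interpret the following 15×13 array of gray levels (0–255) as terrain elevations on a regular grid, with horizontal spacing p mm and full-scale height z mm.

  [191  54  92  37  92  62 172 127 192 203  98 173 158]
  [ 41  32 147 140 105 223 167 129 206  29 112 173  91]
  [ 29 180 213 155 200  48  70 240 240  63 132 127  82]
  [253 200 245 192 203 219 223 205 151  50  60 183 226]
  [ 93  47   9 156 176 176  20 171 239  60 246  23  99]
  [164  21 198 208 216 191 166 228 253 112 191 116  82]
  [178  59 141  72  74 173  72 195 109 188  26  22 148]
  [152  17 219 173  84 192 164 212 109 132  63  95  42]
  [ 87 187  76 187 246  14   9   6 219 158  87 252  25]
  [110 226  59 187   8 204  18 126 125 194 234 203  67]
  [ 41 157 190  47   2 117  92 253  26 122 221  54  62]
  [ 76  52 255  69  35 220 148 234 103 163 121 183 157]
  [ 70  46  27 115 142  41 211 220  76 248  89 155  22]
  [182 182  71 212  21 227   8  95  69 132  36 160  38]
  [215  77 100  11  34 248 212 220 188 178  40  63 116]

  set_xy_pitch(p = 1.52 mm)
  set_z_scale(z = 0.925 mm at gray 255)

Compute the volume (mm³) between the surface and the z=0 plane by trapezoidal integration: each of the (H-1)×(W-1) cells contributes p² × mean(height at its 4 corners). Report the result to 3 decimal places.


height_mm = gray/255 × 0.925; cell vol = 1.52² × mean(4 corners)
unit = 1.52² × 0.925 / (4×255) = 0.00209522 mm³ per gray-sum
row 0: Σ corner-gray over 12 cells = 6011  → 12.5943
row 1: Σ corner-gray over 12 cells = 6505  → 13.6294
row 2: Σ corner-gray over 12 cells = 7788  → 16.3175
row 3: Σ corner-gray over 12 cells = 7179  → 15.0416
row 4: Σ corner-gray over 12 cells = 6884  → 14.4235
row 5: Σ corner-gray over 12 cells = 6634  → 13.8997
row 6: Σ corner-gray over 12 cells = 5702  → 11.9469
row 7: Σ corner-gray over 12 cells = 6108  → 12.7976
row 8: Σ corner-gray over 12 cells = 6339  → 13.2816
row 9: Σ corner-gray over 12 cells = 6010  → 12.5922
row 10: Σ corner-gray over 12 cells = 6064  → 12.7054
row 11: Σ corner-gray over 12 cells = 6231  → 13.0553
row 12: Σ corner-gray over 12 cells = 5478  → 11.4776
row 13: Σ corner-gray over 12 cells = 5719  → 11.9825
Σ rows: total corner-gray = 88652  → 185.7451 mm³

185.745


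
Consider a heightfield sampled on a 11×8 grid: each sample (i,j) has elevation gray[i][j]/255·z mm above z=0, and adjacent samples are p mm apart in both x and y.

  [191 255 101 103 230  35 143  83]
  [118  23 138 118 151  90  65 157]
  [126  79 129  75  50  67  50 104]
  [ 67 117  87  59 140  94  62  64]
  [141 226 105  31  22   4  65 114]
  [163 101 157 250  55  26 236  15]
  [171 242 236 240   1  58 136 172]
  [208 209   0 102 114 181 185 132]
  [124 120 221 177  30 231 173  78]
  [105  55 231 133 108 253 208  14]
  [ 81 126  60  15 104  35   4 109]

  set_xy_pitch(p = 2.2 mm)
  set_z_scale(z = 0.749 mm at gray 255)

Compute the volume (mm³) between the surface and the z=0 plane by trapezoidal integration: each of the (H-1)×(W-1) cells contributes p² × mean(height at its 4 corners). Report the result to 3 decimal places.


117.626

height_mm = gray/255 × 0.749; cell vol = 2.2² × mean(4 corners)
unit = 2.2² × 0.749 / (4×255) = 0.00355408 mm³ per gray-sum
row 0: Σ corner-gray over 7 cells = 3453  → 12.2722
row 1: Σ corner-gray over 7 cells = 2575  → 9.1518
row 2: Σ corner-gray over 7 cells = 2379  → 8.4552
row 3: Σ corner-gray over 7 cells = 2410  → 8.5653
row 4: Σ corner-gray over 7 cells = 2989  → 10.6231
row 5: Σ corner-gray over 7 cells = 3997  → 14.2057
row 6: Σ corner-gray over 7 cells = 4091  → 14.5397
row 7: Σ corner-gray over 7 cells = 4028  → 14.3158
row 8: Σ corner-gray over 7 cells = 4201  → 14.9307
row 9: Σ corner-gray over 7 cells = 2973  → 10.5663
Σ rows: total corner-gray = 33096  → 117.6258 mm³


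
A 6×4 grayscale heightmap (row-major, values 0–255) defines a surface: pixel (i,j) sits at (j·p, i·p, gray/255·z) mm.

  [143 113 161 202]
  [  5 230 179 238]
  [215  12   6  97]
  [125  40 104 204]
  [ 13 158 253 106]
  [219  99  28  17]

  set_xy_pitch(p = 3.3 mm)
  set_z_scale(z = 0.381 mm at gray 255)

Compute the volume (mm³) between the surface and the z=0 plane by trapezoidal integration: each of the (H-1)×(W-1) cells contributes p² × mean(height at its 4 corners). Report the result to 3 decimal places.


29.764

height_mm = gray/255 × 0.381; cell vol = 3.3² × mean(4 corners)
unit = 3.3² × 0.381 / (4×255) = 0.00406774 mm³ per gray-sum
row 0: Σ corner-gray over 3 cells = 1954  → 7.9484
row 1: Σ corner-gray over 3 cells = 1409  → 5.7314
row 2: Σ corner-gray over 3 cells = 965  → 3.9254
row 3: Σ corner-gray over 3 cells = 1558  → 6.3375
row 4: Σ corner-gray over 3 cells = 1431  → 5.8209
Σ rows: total corner-gray = 7317  → 29.7636 mm³


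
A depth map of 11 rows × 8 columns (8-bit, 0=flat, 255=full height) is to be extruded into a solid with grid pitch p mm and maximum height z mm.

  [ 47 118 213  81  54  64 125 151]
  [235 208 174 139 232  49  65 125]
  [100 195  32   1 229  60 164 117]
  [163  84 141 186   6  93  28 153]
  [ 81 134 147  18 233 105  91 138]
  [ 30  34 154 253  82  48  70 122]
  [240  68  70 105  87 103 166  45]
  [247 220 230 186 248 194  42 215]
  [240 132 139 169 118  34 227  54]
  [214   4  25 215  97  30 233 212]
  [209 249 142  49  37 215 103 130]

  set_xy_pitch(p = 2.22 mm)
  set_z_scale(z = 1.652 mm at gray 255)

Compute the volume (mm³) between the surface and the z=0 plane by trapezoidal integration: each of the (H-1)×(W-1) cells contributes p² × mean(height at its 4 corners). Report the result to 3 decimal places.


281.663

height_mm = gray/255 × 1.652; cell vol = 2.22² × mean(4 corners)
unit = 2.22² × 1.652 / (4×255) = 0.00798208 mm³ per gray-sum
row 0: Σ corner-gray over 7 cells = 3602  → 28.7514
row 1: Σ corner-gray over 7 cells = 3673  → 29.3182
row 2: Σ corner-gray over 7 cells = 2971  → 23.7147
row 3: Σ corner-gray over 7 cells = 3067  → 24.4810
row 4: Σ corner-gray over 7 cells = 3109  → 24.8163
row 5: Σ corner-gray over 7 cells = 2917  → 23.2837
row 6: Σ corner-gray over 7 cells = 4185  → 33.4050
row 7: Σ corner-gray over 7 cells = 4634  → 36.9889
row 8: Σ corner-gray over 7 cells = 3566  → 28.4641
row 9: Σ corner-gray over 7 cells = 3563  → 28.4401
Σ rows: total corner-gray = 35287  → 281.6635 mm³


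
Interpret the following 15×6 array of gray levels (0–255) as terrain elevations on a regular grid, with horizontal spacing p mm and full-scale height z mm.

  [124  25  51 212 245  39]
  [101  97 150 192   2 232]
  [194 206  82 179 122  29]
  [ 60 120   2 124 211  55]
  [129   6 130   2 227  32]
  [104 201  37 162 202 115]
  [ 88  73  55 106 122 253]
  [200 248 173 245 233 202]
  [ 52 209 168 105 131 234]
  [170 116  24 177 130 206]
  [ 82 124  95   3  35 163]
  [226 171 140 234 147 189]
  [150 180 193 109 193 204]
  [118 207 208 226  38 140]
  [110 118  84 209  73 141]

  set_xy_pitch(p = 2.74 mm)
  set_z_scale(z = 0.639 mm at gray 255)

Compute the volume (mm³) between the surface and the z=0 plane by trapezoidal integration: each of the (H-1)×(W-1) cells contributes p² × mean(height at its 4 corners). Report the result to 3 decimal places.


height_mm = gray/255 × 0.639; cell vol = 2.74² × mean(4 corners)
unit = 2.74² × 0.639 / (4×255) = 0.00470329 mm³ per gray-sum
row 0: Σ corner-gray over 5 cells = 2444  → 11.4948
row 1: Σ corner-gray over 5 cells = 2616  → 12.3038
row 2: Σ corner-gray over 5 cells = 2430  → 11.4290
row 3: Σ corner-gray over 5 cells = 1920  → 9.0303
row 4: Σ corner-gray over 5 cells = 2314  → 10.8834
row 5: Σ corner-gray over 5 cells = 2476  → 11.6453
row 6: Σ corner-gray over 5 cells = 3253  → 15.2998
row 7: Σ corner-gray over 5 cells = 3712  → 17.4586
row 8: Σ corner-gray over 5 cells = 2782  → 13.0846
row 9: Σ corner-gray over 5 cells = 2029  → 9.5430
row 10: Σ corner-gray over 5 cells = 2558  → 12.0310
row 11: Σ corner-gray over 5 cells = 3503  → 16.4756
row 12: Σ corner-gray over 5 cells = 3320  → 15.6149
row 13: Σ corner-gray over 5 cells = 2835  → 13.3338
Σ rows: total corner-gray = 38192  → 179.6281 mm³

179.628


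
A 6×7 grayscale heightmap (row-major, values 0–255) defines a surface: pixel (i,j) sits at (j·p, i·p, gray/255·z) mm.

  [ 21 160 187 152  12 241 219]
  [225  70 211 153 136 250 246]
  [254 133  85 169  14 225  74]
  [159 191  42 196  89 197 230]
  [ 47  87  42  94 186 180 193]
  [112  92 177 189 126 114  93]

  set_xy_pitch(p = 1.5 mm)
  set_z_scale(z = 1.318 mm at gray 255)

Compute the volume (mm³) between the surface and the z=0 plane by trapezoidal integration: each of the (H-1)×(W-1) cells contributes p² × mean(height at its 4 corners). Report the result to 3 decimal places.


height_mm = gray/255 × 1.318; cell vol = 1.5² × mean(4 corners)
unit = 1.5² × 1.318 / (4×255) = 0.00290735 mm³ per gray-sum
row 0: Σ corner-gray over 6 cells = 3855  → 11.2078
row 1: Σ corner-gray over 6 cells = 3691  → 10.7310
row 2: Σ corner-gray over 6 cells = 3399  → 9.8821
row 3: Σ corner-gray over 6 cells = 3237  → 9.4111
row 4: Σ corner-gray over 6 cells = 3019  → 8.7773
Σ rows: total corner-gray = 17201  → 50.0094 mm³

50.009


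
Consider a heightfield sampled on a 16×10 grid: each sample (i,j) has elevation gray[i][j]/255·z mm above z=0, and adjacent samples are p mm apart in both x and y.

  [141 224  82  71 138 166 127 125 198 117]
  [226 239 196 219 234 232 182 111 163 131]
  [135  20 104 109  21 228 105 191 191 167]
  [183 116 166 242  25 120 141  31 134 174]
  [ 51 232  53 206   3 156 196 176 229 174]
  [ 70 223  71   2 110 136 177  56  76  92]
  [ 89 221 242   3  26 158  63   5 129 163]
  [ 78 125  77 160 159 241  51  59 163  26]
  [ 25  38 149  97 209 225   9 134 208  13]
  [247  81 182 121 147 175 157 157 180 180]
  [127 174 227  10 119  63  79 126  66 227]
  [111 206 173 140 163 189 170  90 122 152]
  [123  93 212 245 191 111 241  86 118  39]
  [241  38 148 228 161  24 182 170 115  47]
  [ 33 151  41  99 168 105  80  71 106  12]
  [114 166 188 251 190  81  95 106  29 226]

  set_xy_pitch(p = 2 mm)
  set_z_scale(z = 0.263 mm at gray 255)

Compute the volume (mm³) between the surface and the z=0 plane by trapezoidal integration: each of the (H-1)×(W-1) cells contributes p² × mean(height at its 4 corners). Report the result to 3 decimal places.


height_mm = gray/255 × 0.263; cell vol = 2² × mean(4 corners)
unit = 2² × 0.263 / (4×255) = 0.00103137 mm³ per gray-sum
row 0: Σ corner-gray over 9 cells = 6029  → 6.2181
row 1: Σ corner-gray over 9 cells = 5749  → 5.9294
row 2: Σ corner-gray over 9 cells = 4547  → 4.6897
row 3: Σ corner-gray over 9 cells = 5034  → 5.1919
row 4: Σ corner-gray over 9 cells = 4591  → 4.7350
row 5: Σ corner-gray over 9 cells = 3810  → 3.9295
row 6: Σ corner-gray over 9 cells = 4120  → 4.2493
row 7: Σ corner-gray over 9 cells = 4350  → 4.4865
row 8: Σ corner-gray over 9 cells = 5003  → 5.1600
row 9: Σ corner-gray over 9 cells = 4909  → 5.0630
row 10: Σ corner-gray over 9 cells = 4851  → 5.0032
row 11: Σ corner-gray over 9 cells = 5525  → 5.6983
row 12: Σ corner-gray over 9 cells = 5176  → 5.3384
row 13: Σ corner-gray over 9 cells = 4107  → 4.2358
row 14: Σ corner-gray over 9 cells = 4239  → 4.3720
Σ rows: total corner-gray = 72040  → 74.3001 mm³

74.300


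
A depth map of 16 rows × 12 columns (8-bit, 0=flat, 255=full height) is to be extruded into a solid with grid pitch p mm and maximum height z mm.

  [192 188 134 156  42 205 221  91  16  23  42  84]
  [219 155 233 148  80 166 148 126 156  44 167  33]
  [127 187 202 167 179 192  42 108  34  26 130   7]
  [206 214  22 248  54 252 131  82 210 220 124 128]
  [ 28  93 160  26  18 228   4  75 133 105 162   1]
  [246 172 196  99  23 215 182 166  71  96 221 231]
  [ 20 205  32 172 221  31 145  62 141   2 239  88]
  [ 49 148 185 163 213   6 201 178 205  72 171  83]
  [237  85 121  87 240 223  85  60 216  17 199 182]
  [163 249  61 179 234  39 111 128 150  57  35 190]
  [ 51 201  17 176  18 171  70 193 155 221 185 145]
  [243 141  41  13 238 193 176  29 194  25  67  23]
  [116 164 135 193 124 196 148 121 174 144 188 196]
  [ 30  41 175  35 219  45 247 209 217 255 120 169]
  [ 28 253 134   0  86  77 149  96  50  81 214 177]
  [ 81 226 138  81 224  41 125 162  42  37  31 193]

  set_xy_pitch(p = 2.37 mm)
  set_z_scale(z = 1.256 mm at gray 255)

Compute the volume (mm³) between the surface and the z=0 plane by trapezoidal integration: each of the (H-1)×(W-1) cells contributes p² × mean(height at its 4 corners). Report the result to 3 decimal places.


604.004

height_mm = gray/255 × 1.256; cell vol = 2.37² × mean(4 corners)
unit = 2.37² × 1.256 / (4×255) = 0.0069165 mm³ per gray-sum
row 0: Σ corner-gray over 11 cells = 5610  → 38.8015
row 1: Σ corner-gray over 11 cells = 5766  → 39.8805
row 2: Σ corner-gray over 11 cells = 6116  → 42.3013
row 3: Σ corner-gray over 11 cells = 5485  → 37.9370
row 4: Σ corner-gray over 11 cells = 5396  → 37.3214
row 5: Σ corner-gray over 11 cells = 5967  → 41.2707
row 6: Σ corner-gray over 11 cells = 5824  → 40.2817
row 7: Σ corner-gray over 11 cells = 6301  → 43.5808
row 8: Σ corner-gray over 11 cells = 5924  → 40.9733
row 9: Σ corner-gray over 11 cells = 5849  → 40.4546
row 10: Σ corner-gray over 11 cells = 5510  → 38.1099
row 11: Σ corner-gray over 11 cells = 5986  → 41.4021
row 12: Σ corner-gray over 11 cells = 6811  → 47.1083
row 13: Σ corner-gray over 11 cells = 5810  → 40.1848
row 14: Σ corner-gray over 11 cells = 4973  → 34.3957
Σ rows: total corner-gray = 87328  → 604.0038 mm³


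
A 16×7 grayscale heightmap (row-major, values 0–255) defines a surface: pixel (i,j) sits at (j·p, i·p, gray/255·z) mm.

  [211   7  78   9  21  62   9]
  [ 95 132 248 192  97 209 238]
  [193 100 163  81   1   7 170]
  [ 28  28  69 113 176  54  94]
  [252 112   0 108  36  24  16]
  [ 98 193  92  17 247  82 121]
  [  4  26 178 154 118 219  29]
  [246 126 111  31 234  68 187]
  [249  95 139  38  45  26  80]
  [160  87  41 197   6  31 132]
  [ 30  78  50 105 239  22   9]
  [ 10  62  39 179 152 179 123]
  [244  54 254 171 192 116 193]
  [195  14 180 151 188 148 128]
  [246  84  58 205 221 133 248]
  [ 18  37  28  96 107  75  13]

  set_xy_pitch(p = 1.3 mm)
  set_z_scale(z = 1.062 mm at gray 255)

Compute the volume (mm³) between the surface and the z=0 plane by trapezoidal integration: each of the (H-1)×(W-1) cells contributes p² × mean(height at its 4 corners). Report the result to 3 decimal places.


height_mm = gray/255 × 1.062; cell vol = 1.3² × mean(4 corners)
unit = 1.3² × 1.062 / (4×255) = 0.00175959 mm³ per gray-sum
row 0: Σ corner-gray over 6 cells = 2663  → 4.6858
row 1: Σ corner-gray over 6 cells = 3156  → 5.5533
row 2: Σ corner-gray over 6 cells = 2069  → 3.6406
row 3: Σ corner-gray over 6 cells = 1830  → 3.2200
row 4: Σ corner-gray over 6 cells = 2309  → 4.0629
row 5: Σ corner-gray over 6 cells = 2904  → 5.1098
row 6: Σ corner-gray over 6 cells = 2996  → 5.2717
row 7: Σ corner-gray over 6 cells = 2588  → 4.5538
row 8: Σ corner-gray over 6 cells = 2031  → 3.5737
row 9: Σ corner-gray over 6 cells = 2043  → 3.5948
row 10: Σ corner-gray over 6 cells = 2382  → 4.1913
row 11: Σ corner-gray over 6 cells = 3366  → 5.9228
row 12: Σ corner-gray over 6 cells = 3696  → 6.5034
row 13: Σ corner-gray over 6 cells = 3581  → 6.3011
row 14: Σ corner-gray over 6 cells = 2613  → 4.5978
Σ rows: total corner-gray = 40227  → 70.7830 mm³

70.783


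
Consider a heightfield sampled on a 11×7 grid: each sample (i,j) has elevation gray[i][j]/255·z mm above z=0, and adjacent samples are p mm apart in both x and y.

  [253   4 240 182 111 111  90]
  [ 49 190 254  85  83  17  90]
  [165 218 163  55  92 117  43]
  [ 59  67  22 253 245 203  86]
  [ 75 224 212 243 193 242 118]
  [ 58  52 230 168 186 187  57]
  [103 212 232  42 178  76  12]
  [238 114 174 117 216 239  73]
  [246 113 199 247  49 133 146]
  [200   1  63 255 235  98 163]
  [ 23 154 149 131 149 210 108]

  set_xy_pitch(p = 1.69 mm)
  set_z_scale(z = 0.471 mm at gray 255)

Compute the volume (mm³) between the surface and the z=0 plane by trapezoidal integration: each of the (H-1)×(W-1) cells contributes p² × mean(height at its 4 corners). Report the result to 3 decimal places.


height_mm = gray/255 × 0.471; cell vol = 1.69² × mean(4 corners)
unit = 1.69² × 0.471 / (4×255) = 0.00131885 mm³ per gray-sum
row 0: Σ corner-gray over 6 cells = 3036  → 4.0040
row 1: Σ corner-gray over 6 cells = 2895  → 3.8181
row 2: Σ corner-gray over 6 cells = 3223  → 4.2506
row 3: Σ corner-gray over 6 cells = 4146  → 5.4679
row 4: Σ corner-gray over 6 cells = 4182  → 5.5154
row 5: Σ corner-gray over 6 cells = 3356  → 4.4260
row 6: Σ corner-gray over 6 cells = 3626  → 4.7821
row 7: Σ corner-gray over 6 cells = 3905  → 5.1501
row 8: Σ corner-gray over 6 cells = 3541  → 4.6700
row 9: Σ corner-gray over 6 cells = 3384  → 4.4630
Σ rows: total corner-gray = 35294  → 46.5474 mm³

46.547


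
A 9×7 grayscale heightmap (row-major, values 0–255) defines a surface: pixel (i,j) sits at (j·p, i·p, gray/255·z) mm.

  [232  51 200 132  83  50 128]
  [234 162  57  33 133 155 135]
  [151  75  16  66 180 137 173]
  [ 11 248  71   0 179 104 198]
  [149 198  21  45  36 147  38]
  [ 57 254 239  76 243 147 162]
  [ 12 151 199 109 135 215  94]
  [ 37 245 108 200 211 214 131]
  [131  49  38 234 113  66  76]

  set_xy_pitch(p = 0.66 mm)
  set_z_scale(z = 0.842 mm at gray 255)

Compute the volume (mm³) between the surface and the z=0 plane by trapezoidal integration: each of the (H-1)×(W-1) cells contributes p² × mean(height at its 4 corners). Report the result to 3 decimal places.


height_mm = gray/255 × 0.842; cell vol = 0.66² × mean(4 corners)
unit = 0.66² × 0.842 / (4×255) = 0.000359584 mm³ per gray-sum
row 0: Σ corner-gray over 6 cells = 2841  → 1.0216
row 1: Σ corner-gray over 6 cells = 2721  → 0.9784
row 2: Σ corner-gray over 6 cells = 2685  → 0.9655
row 3: Σ corner-gray over 6 cells = 2494  → 0.8968
row 4: Σ corner-gray over 6 cells = 3218  → 1.1571
row 5: Σ corner-gray over 6 cells = 3861  → 1.3884
row 6: Σ corner-gray over 6 cells = 3848  → 1.3837
row 7: Σ corner-gray over 6 cells = 3331  → 1.1978
Σ rows: total corner-gray = 24999  → 8.9892 mm³

8.989


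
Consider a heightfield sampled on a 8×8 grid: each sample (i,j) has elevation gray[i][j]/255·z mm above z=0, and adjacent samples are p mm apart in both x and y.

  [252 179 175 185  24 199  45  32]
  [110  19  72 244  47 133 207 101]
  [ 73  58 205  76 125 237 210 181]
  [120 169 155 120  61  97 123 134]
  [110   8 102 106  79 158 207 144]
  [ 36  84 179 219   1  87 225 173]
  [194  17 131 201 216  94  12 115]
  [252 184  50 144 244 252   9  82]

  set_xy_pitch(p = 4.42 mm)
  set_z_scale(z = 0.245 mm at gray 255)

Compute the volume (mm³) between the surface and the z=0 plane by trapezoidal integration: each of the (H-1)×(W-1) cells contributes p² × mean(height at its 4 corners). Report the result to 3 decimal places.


116.920

height_mm = gray/255 × 0.245; cell vol = 4.42² × mean(4 corners)
unit = 4.42² × 0.245 / (4×255) = 0.00469257 mm³ per gray-sum
row 0: Σ corner-gray over 7 cells = 3553  → 16.6727
row 1: Σ corner-gray over 7 cells = 3731  → 17.5080
row 2: Σ corner-gray over 7 cells = 3780  → 17.7379
row 3: Σ corner-gray over 7 cells = 3278  → 15.3822
row 4: Σ corner-gray over 7 cells = 3373  → 15.8280
row 5: Σ corner-gray over 7 cells = 3450  → 16.1894
row 6: Σ corner-gray over 7 cells = 3751  → 17.6018
Σ rows: total corner-gray = 24916  → 116.9200 mm³


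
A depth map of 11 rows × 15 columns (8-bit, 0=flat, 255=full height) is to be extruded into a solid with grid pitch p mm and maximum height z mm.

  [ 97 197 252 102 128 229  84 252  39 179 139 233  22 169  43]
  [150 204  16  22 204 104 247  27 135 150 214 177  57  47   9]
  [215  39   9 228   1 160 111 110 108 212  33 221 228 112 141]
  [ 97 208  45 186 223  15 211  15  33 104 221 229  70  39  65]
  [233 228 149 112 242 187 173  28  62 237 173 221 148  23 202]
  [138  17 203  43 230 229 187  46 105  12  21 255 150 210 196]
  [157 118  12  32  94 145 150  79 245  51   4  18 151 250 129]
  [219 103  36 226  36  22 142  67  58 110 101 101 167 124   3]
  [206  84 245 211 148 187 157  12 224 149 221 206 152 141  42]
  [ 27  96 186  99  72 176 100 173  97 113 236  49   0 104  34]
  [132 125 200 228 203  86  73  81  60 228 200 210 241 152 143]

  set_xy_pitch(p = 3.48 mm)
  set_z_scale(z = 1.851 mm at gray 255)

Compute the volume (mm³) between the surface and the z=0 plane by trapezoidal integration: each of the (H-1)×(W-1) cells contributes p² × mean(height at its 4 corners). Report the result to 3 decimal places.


height_mm = gray/255 × 1.851; cell vol = 3.48² × mean(4 corners)
unit = 3.48² × 1.851 / (4×255) = 0.0219768 mm³ per gray-sum
row 0: Σ corner-gray over 14 cells = 7557  → 166.0788
row 1: Σ corner-gray over 14 cells = 6867  → 150.9148
row 2: Σ corner-gray over 14 cells = 6860  → 150.7609
row 3: Σ corner-gray over 14 cells = 7761  → 170.5621
row 4: Σ corner-gray over 14 cells = 8151  → 179.1330
row 5: Σ corner-gray over 14 cells = 6734  → 147.9919
row 6: Σ corner-gray over 14 cells = 5792  → 127.2897
row 7: Σ corner-gray over 14 cells = 7330  → 161.0900
row 8: Σ corner-gray over 14 cells = 7585  → 166.6941
row 9: Σ corner-gray over 14 cells = 7512  → 165.0898
Σ rows: total corner-gray = 72149  → 1585.6052 mm³

1585.605


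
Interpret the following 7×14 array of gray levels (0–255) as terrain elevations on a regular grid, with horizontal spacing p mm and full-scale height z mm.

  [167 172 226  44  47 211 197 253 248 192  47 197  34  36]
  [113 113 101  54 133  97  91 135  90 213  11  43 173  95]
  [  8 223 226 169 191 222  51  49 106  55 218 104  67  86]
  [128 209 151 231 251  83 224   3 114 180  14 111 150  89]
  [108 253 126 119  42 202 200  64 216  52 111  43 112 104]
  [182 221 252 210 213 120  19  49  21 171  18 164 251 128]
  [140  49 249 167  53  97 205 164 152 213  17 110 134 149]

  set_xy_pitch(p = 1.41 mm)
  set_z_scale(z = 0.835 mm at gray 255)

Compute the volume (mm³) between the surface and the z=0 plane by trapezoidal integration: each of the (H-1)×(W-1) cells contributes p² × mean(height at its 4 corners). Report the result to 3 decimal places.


66.972

height_mm = gray/255 × 0.835; cell vol = 1.41² × mean(4 corners)
unit = 1.41² × 0.835 / (4×255) = 0.00162751 mm³ per gray-sum
row 0: Σ corner-gray over 13 cells = 6655  → 10.8311
row 1: Σ corner-gray over 13 cells = 6172  → 10.0450
row 2: Σ corner-gray over 13 cells = 7115  → 11.5798
row 3: Σ corner-gray over 13 cells = 6951  → 11.3128
row 4: Σ corner-gray over 13 cells = 7020  → 11.4251
row 5: Σ corner-gray over 13 cells = 7237  → 11.7783
Σ rows: total corner-gray = 41150  → 66.9722 mm³
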